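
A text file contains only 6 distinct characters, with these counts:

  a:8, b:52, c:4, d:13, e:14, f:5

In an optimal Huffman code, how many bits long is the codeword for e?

Build the tree from the bottom:
combine c(4), f(5) → 9
combine a(8), 9 → 17
combine d(13), e(14) → 27
combine 17, 27 → 44
combine 44, b(52) → 96
e sits 3 levels below the root, so its codeword is 3 bits.

3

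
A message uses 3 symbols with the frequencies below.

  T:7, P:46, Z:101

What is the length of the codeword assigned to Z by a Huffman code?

Huffman merges, smallest pair first:
combine T(7), P(46) → 53
combine 53, Z(101) → 154
Z is a child of the root — depth 1, so its codeword is a single bit.

1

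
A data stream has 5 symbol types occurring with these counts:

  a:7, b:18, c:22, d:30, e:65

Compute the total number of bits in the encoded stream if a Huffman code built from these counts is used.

291

Merge the two smallest weights repeatedly:
a(7) + b(18) → 25
c(22) + 25 → 47
d(30) + 47 → 77
e(65) + 77 → 142
The encoded length is the sum of every internal node's weight: 25 + 47 + 77 + 142 = 291 bits.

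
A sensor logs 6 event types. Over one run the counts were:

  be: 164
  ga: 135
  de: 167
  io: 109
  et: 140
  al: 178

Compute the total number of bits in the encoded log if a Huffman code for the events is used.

2334

Greedily combine the two least-frequent nodes:
combine io(109), ga(135) → 244
combine et(140), be(164) → 304
combine de(167), al(178) → 345
combine 244, 304 → 548
combine 345, 548 → 893
Total encoded bits = sum of merged weights = 244 + 304 + 345 + 548 + 893 = 2334.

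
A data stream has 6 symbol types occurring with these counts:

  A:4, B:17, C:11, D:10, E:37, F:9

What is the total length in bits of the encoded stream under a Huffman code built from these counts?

Build the Huffman tree bottom-up:
merge A(4) and F(9): 13
merge D(10) and C(11): 21
merge 13 and B(17): 30
merge 21 and 30: 51
merge E(37) and 51: 88
Each symbol's bit-cost is frequency × depth; summing gives 203 bits (equivalently 13 + 21 + 30 + 51 + 88).

203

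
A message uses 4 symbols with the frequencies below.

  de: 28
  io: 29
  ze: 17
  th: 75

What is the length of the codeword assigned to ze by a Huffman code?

Build the tree from the bottom:
merge ze(17) and de(28): 45
merge io(29) and 45: 74
merge 74 and th(75): 149
ze's leaf is at depth 3, giving a 3-bit codeword.

3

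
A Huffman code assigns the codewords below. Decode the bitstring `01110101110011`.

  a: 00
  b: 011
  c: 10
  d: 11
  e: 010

bccdcb

Read left to right; each codeword is recognised as soon as it completes (prefix code):
  011→b | 10→c | 10→c | 11→d | 10→c | 011→b
Decoded message: bccdcb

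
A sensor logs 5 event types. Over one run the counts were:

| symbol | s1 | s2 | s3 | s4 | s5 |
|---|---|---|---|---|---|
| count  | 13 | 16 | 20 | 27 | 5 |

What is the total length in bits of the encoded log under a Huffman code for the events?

Greedily combine the two least-frequent nodes:
merge s5(5) and s1(13): 18
merge s2(16) and 18: 34
merge s3(20) and s4(27): 47
merge 34 and 47: 81
The encoded length is the sum of every internal node's weight: 18 + 34 + 47 + 81 = 180 bits.

180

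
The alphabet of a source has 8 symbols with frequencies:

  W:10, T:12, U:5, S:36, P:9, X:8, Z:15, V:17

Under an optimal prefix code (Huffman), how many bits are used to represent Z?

3

Huffman merges, smallest pair first:
U(5) + X(8) → 13
P(9) + W(10) → 19
T(12) + 13 → 25
Z(15) + V(17) → 32
19 + 25 → 44
32 + S(36) → 68
44 + 68 → 112
Z's leaf is at depth 3, giving a 3-bit codeword.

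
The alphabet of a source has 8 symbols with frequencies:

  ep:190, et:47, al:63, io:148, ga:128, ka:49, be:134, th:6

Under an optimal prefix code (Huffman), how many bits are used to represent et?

Huffman merges, smallest pair first:
th(6) + et(47) → 53
ka(49) + 53 → 102
al(63) + 102 → 165
ga(128) + be(134) → 262
io(148) + 165 → 313
ep(190) + 262 → 452
313 + 452 → 765
et sits 5 levels below the root, so its codeword is 5 bits.

5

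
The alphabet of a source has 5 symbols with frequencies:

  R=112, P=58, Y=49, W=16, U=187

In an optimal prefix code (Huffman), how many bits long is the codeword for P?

Repeatedly merge the two smallest:
combine W(16), Y(49) → 65
combine P(58), 65 → 123
combine R(112), 123 → 235
combine U(187), 235 → 422
The subtree containing P is merged 3 times, so code length = 3.

3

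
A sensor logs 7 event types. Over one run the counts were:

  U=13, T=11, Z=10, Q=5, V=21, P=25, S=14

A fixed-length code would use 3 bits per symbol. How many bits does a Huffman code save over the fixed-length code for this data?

Fixed-length: 3 bits × 99 symbols = 297 bits.
Huffman merges:
merge Q(5) and Z(10): 15
merge T(11) and U(13): 24
merge S(14) and 15: 29
merge V(21) and 24: 45
merge P(25) and 29: 54
merge 45 and 54: 99
Huffman total = 15 + 24 + 29 + 45 + 54 + 99 = 266 bits.
Saving = 297 − 266 = 31 bits.

31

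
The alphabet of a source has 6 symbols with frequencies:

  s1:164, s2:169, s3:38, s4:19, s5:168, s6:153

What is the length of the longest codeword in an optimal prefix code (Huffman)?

Merge the two lowest-weight nodes at each step:
merge s4(19) and s3(38): 57
merge 57 and s6(153): 210
merge s1(164) and s5(168): 332
merge s2(169) and 210: 379
merge 332 and 379: 711
The first pair merged (s4, s3) ends up deepest, at depth 4.

4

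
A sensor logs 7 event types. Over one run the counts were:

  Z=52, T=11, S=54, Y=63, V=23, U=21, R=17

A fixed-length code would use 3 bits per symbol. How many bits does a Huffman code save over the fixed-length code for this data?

97

Fixed-length: 3 bits × 241 symbols = 723 bits.
Huffman merges:
merge T(11) and R(17): 28
merge U(21) and V(23): 44
merge 28 and 44: 72
merge Z(52) and S(54): 106
merge Y(63) and 72: 135
merge 106 and 135: 241
Huffman total = 28 + 44 + 72 + 106 + 135 + 241 = 626 bits.
Saving = 723 − 626 = 97 bits.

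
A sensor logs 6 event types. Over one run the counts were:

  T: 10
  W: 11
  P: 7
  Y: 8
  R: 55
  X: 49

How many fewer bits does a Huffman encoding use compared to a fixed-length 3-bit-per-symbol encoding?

Fixed-length: 3 bits × 140 symbols = 420 bits.
Huffman merges:
combine P(7), Y(8) → 15
combine T(10), W(11) → 21
combine 15, 21 → 36
combine 36, X(49) → 85
combine R(55), 85 → 140
Huffman total = 15 + 21 + 36 + 85 + 140 = 297 bits.
Saving = 420 − 297 = 123 bits.

123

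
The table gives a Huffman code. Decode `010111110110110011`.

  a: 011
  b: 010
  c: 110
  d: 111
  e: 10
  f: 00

Read left to right; each codeword is recognised as soon as it completes (prefix code):
  010→b | 111→d | 110→c | 110→c | 110→c | 011→a
Decoded message: bdccca

bdccca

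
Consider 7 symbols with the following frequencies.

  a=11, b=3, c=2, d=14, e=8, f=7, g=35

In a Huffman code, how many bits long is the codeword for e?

3

Repeatedly merge the two smallest:
merge c(2) and b(3): 5
merge 5 and f(7): 12
merge e(8) and a(11): 19
merge 12 and d(14): 26
merge 19 and 26: 45
merge g(35) and 45: 80
e's leaf is at depth 3, giving a 3-bit codeword.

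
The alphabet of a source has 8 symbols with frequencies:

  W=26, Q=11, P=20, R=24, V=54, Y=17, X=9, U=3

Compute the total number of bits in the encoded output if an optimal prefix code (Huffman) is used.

447

Merge the two smallest weights repeatedly:
combine U(3), X(9) → 12
combine Q(11), 12 → 23
combine Y(17), P(20) → 37
combine 23, R(24) → 47
combine W(26), 37 → 63
combine 47, V(54) → 101
combine 63, 101 → 164
Total encoded bits = sum of merged weights = 12 + 23 + 37 + 47 + 63 + 101 + 164 = 447.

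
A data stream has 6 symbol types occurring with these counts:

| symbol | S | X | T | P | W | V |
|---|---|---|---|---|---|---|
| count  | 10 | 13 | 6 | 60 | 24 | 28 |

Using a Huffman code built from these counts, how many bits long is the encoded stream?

319

Merge the two smallest weights repeatedly:
T(6) + S(10) → 16
X(13) + 16 → 29
W(24) + V(28) → 52
29 + 52 → 81
P(60) + 81 → 141
The encoded length is the sum of every internal node's weight: 16 + 29 + 52 + 81 + 141 = 319 bits.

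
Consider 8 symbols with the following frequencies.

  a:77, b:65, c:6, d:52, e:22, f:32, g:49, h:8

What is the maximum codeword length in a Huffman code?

Merge the two lowest-weight nodes at each step:
c(6) + h(8) → 14
14 + e(22) → 36
f(32) + 36 → 68
g(49) + d(52) → 101
b(65) + 68 → 133
a(77) + 101 → 178
133 + 178 → 311
The first pair merged (c, h) ends up deepest, at depth 5.

5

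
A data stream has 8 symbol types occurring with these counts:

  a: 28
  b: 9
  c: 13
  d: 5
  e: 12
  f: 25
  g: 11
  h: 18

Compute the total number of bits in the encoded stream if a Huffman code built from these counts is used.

Greedily combine the two least-frequent nodes:
combine d(5), b(9) → 14
combine g(11), e(12) → 23
combine c(13), 14 → 27
combine h(18), 23 → 41
combine f(25), 27 → 52
combine a(28), 41 → 69
combine 52, 69 → 121
Total encoded bits = sum of merged weights = 14 + 23 + 27 + 41 + 52 + 69 + 121 = 347.

347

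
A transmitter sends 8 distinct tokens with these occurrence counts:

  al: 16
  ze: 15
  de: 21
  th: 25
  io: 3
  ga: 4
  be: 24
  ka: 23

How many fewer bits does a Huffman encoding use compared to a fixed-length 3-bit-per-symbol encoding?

Fixed-length: 3 bits × 131 symbols = 393 bits.
Huffman merges:
io(3) + ga(4) → 7
7 + ze(15) → 22
al(16) + de(21) → 37
22 + ka(23) → 45
be(24) + th(25) → 49
37 + 45 → 82
49 + 82 → 131
Huffman total = 7 + 22 + 37 + 45 + 49 + 82 + 131 = 373 bits.
Saving = 393 − 373 = 20 bits.

20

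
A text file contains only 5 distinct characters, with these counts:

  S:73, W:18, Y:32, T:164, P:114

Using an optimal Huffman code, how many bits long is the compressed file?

Greedily combine the two least-frequent nodes:
merge W(18) and Y(32): 50
merge 50 and S(73): 123
merge P(114) and 123: 237
merge T(164) and 237: 401
Total encoded bits = sum of merged weights = 50 + 123 + 237 + 401 = 811.

811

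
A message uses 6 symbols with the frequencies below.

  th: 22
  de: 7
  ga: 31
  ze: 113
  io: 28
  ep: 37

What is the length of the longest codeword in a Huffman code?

Merge the two lowest-weight nodes at each step:
merge de(7) and th(22): 29
merge io(28) and 29: 57
merge ga(31) and ep(37): 68
merge 57 and 68: 125
merge ze(113) and 125: 238
Maximum depth reached is 4.

4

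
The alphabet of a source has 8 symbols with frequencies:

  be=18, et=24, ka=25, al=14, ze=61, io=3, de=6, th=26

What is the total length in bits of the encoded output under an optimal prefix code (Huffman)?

476

Merge the two smallest weights repeatedly:
combine io(3), de(6) → 9
combine 9, al(14) → 23
combine be(18), 23 → 41
combine et(24), ka(25) → 49
combine th(26), 41 → 67
combine 49, ze(61) → 110
combine 67, 110 → 177
Each symbol's bit-cost is frequency × depth; summing gives 476 bits (equivalently 9 + 23 + 41 + 49 + 67 + 110 + 177).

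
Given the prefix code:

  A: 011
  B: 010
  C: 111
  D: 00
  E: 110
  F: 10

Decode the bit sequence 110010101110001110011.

EBFCDAFA

Read left to right; each codeword is recognised as soon as it completes (prefix code):
  110→E | 010→B | 10→F | 111→C | 00→D | 011→A | 10→F | 011→A
Decoded message: EBFCDAFA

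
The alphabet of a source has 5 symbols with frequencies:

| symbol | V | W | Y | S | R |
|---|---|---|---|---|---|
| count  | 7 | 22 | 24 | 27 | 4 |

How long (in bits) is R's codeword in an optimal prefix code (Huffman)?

3

Huffman merges, smallest pair first:
R(4) + V(7) → 11
11 + W(22) → 33
Y(24) + S(27) → 51
33 + 51 → 84
R sits 3 levels below the root, so its codeword is 3 bits.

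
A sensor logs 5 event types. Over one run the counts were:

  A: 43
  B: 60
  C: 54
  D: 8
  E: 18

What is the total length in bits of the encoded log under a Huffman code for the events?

392

Greedily combine the two least-frequent nodes:
combine D(8), E(18) → 26
combine 26, A(43) → 69
combine C(54), B(60) → 114
combine 69, 114 → 183
The encoded length is the sum of every internal node's weight: 26 + 69 + 114 + 183 = 392 bits.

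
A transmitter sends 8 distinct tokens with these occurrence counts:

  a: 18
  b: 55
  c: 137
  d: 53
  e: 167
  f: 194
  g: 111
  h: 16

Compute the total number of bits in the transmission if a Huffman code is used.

Greedily combine the two least-frequent nodes:
h(16) + a(18) → 34
34 + d(53) → 87
b(55) + 87 → 142
g(111) + c(137) → 248
142 + e(167) → 309
f(194) + 248 → 442
309 + 442 → 751
Total encoded bits = sum of merged weights = 34 + 87 + 142 + 248 + 309 + 442 + 751 = 2013.

2013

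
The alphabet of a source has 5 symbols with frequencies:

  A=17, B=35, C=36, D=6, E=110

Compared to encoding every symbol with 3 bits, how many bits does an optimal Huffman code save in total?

Fixed-length: 3 bits × 204 symbols = 612 bits.
Huffman merges:
merge D(6) and A(17): 23
merge 23 and B(35): 58
merge C(36) and 58: 94
merge 94 and E(110): 204
Huffman total = 23 + 58 + 94 + 204 = 379 bits.
Saving = 612 − 379 = 233 bits.

233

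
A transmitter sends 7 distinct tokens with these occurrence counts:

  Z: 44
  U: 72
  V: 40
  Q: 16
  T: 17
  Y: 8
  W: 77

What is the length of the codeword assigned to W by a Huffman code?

2

Repeatedly merge the two smallest:
Y(8) + Q(16) → 24
T(17) + 24 → 41
V(40) + 41 → 81
Z(44) + U(72) → 116
W(77) + 81 → 158
116 + 158 → 274
The subtree containing W is merged 2 times, so code length = 2.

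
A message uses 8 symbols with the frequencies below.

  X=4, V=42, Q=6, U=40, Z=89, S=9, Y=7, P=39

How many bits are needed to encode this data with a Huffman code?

582

Greedily combine the two least-frequent nodes:
X(4) + Q(6) → 10
Y(7) + S(9) → 16
10 + 16 → 26
26 + P(39) → 65
U(40) + V(42) → 82
65 + 82 → 147
Z(89) + 147 → 236
The encoded length is the sum of every internal node's weight: 10 + 16 + 26 + 65 + 82 + 147 + 236 = 582 bits.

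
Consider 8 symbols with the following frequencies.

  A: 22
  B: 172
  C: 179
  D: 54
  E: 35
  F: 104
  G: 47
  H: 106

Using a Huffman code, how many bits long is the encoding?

1964

Build the Huffman tree bottom-up:
combine A(22), E(35) → 57
combine G(47), D(54) → 101
combine 57, 101 → 158
combine F(104), H(106) → 210
combine 158, B(172) → 330
combine C(179), 210 → 389
combine 330, 389 → 719
Each symbol's bit-cost is frequency × depth; summing gives 1964 bits (equivalently 57 + 101 + 158 + 210 + 330 + 389 + 719).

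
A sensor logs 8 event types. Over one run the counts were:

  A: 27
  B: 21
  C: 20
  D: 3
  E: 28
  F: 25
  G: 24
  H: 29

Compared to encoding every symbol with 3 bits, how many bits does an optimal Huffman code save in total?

6

Fixed-length: 3 bits × 177 symbols = 531 bits.
Huffman merges:
combine D(3), C(20) → 23
combine B(21), 23 → 44
combine G(24), F(25) → 49
combine A(27), E(28) → 55
combine H(29), 44 → 73
combine 49, 55 → 104
combine 73, 104 → 177
Huffman total = 23 + 44 + 49 + 55 + 73 + 104 + 177 = 525 bits.
Saving = 531 − 525 = 6 bits.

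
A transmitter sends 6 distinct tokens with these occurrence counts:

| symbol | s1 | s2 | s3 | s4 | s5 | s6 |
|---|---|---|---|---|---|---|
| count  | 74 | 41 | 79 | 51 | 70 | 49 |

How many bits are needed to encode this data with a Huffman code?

Greedily combine the two least-frequent nodes:
s2(41) + s6(49) → 90
s4(51) + s5(70) → 121
s1(74) + s3(79) → 153
90 + 121 → 211
153 + 211 → 364
Each symbol's bit-cost is frequency × depth; summing gives 939 bits (equivalently 90 + 121 + 153 + 211 + 364).

939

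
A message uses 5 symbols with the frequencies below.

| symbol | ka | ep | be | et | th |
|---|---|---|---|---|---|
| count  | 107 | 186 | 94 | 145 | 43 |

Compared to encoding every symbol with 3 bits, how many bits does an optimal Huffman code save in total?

438

Fixed-length: 3 bits × 575 symbols = 1725 bits.
Huffman merges:
merge th(43) and be(94): 137
merge ka(107) and 137: 244
merge et(145) and ep(186): 331
merge 244 and 331: 575
Huffman total = 137 + 244 + 331 + 575 = 1287 bits.
Saving = 1725 − 1287 = 438 bits.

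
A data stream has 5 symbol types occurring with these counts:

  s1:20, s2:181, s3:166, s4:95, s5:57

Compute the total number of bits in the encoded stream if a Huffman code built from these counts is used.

Greedily combine the two least-frequent nodes:
combine s1(20), s5(57) → 77
combine 77, s4(95) → 172
combine s3(166), 172 → 338
combine s2(181), 338 → 519
The encoded length is the sum of every internal node's weight: 77 + 172 + 338 + 519 = 1106 bits.

1106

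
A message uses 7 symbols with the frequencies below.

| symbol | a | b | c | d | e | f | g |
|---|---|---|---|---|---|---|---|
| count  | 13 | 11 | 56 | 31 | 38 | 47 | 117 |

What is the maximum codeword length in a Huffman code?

Merge the two lowest-weight nodes at each step:
merge b(11) and a(13): 24
merge 24 and d(31): 55
merge e(38) and f(47): 85
merge 55 and c(56): 111
merge 85 and 111: 196
merge g(117) and 196: 313
The first pair merged (b, a) ends up deepest, at depth 5.

5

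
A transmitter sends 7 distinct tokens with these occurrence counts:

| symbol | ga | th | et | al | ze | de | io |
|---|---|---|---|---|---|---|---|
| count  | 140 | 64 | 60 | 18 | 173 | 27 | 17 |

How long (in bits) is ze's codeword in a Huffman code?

2

Repeatedly merge the two smallest:
combine io(17), al(18) → 35
combine de(27), 35 → 62
combine et(60), 62 → 122
combine th(64), 122 → 186
combine ga(140), ze(173) → 313
combine 186, 313 → 499
ze's leaf is at depth 2, giving a 2-bit codeword.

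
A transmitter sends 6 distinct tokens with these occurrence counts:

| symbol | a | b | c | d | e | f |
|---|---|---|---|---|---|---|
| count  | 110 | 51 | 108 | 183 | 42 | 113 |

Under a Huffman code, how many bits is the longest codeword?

4

Merge the two lowest-weight nodes at each step:
merge e(42) and b(51): 93
merge 93 and c(108): 201
merge a(110) and f(113): 223
merge d(183) and 201: 384
merge 223 and 384: 607
The first pair merged (e, b) ends up deepest, at depth 4.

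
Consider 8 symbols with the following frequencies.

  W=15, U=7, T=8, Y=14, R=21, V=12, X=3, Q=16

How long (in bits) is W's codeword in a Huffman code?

3

Build the tree from the bottom:
X(3) + U(7) → 10
T(8) + 10 → 18
V(12) + Y(14) → 26
W(15) + Q(16) → 31
18 + R(21) → 39
26 + 31 → 57
39 + 57 → 96
W's leaf is at depth 3, giving a 3-bit codeword.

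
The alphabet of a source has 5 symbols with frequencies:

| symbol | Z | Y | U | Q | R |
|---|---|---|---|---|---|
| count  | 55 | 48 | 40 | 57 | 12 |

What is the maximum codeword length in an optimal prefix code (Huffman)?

3

Merge the two lowest-weight nodes at each step:
merge R(12) and U(40): 52
merge Y(48) and 52: 100
merge Z(55) and Q(57): 112
merge 100 and 112: 212
The first pair merged (R, U) ends up deepest, at depth 3.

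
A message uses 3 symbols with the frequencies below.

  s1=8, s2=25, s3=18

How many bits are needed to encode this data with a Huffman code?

Greedily combine the two least-frequent nodes:
s1(8) + s3(18) → 26
s2(25) + 26 → 51
Total encoded bits = sum of merged weights = 26 + 51 = 77.

77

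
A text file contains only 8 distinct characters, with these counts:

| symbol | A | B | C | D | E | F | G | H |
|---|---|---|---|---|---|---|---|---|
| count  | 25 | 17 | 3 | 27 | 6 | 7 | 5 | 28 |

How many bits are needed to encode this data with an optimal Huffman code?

Merge the two smallest weights repeatedly:
C(3) + G(5) → 8
E(6) + F(7) → 13
8 + 13 → 21
B(17) + 21 → 38
A(25) + D(27) → 52
H(28) + 38 → 66
52 + 66 → 118
The encoded length is the sum of every internal node's weight: 8 + 13 + 21 + 38 + 52 + 66 + 118 = 316 bits.

316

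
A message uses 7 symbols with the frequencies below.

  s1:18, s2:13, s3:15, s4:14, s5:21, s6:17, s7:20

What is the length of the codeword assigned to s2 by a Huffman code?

Build the tree from the bottom:
s2(13) + s4(14) → 27
s3(15) + s6(17) → 32
s1(18) + s7(20) → 38
s5(21) + 27 → 48
32 + 38 → 70
48 + 70 → 118
s2 sits 3 levels below the root, so its codeword is 3 bits.

3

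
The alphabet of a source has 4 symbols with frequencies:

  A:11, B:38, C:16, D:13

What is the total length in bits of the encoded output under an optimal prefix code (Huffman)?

142

Merge the two smallest weights repeatedly:
combine A(11), D(13) → 24
combine C(16), 24 → 40
combine B(38), 40 → 78
The encoded length is the sum of every internal node's weight: 24 + 40 + 78 = 142 bits.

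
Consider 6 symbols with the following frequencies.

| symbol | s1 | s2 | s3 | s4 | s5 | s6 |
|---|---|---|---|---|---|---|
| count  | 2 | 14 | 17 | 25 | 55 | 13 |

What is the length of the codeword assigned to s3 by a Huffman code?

Huffman merges, smallest pair first:
s1(2) + s6(13) → 15
s2(14) + 15 → 29
s3(17) + s4(25) → 42
29 + 42 → 71
s5(55) + 71 → 126
The subtree containing s3 is merged 3 times, so code length = 3.

3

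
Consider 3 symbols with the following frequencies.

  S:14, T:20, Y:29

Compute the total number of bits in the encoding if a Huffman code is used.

97

Merge the two smallest weights repeatedly:
merge S(14) and T(20): 34
merge Y(29) and 34: 63
Total encoded bits = sum of merged weights = 34 + 63 = 97.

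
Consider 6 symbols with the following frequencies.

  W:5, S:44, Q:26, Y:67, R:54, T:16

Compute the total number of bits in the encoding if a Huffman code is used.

492

Build the Huffman tree bottom-up:
W(5) + T(16) → 21
21 + Q(26) → 47
S(44) + 47 → 91
R(54) + Y(67) → 121
91 + 121 → 212
Total encoded bits = sum of merged weights = 21 + 47 + 91 + 121 + 212 = 492.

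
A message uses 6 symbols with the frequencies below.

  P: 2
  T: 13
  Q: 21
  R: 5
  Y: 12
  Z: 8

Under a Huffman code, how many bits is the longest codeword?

Merge the two lowest-weight nodes at each step:
merge P(2) and R(5): 7
merge 7 and Z(8): 15
merge Y(12) and T(13): 25
merge 15 and Q(21): 36
merge 25 and 36: 61
The first pair merged (P, R) ends up deepest, at depth 4.

4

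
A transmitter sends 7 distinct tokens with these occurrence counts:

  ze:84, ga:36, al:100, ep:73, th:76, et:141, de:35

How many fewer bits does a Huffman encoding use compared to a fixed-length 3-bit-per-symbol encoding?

Fixed-length: 3 bits × 545 symbols = 1635 bits.
Huffman merges:
merge de(35) and ga(36): 71
merge 71 and ep(73): 144
merge th(76) and ze(84): 160
merge al(100) and et(141): 241
merge 144 and 160: 304
merge 241 and 304: 545
Huffman total = 71 + 144 + 160 + 241 + 304 + 545 = 1465 bits.
Saving = 1635 − 1465 = 170 bits.

170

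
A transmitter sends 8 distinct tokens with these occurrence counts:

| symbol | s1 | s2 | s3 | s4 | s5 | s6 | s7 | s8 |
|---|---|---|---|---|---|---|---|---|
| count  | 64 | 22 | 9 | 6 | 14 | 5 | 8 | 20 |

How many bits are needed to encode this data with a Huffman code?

369

Merge the two smallest weights repeatedly:
combine s6(5), s4(6) → 11
combine s7(8), s3(9) → 17
combine 11, s5(14) → 25
combine 17, s8(20) → 37
combine s2(22), 25 → 47
combine 37, 47 → 84
combine s1(64), 84 → 148
Total encoded bits = sum of merged weights = 11 + 17 + 25 + 37 + 47 + 84 + 148 = 369.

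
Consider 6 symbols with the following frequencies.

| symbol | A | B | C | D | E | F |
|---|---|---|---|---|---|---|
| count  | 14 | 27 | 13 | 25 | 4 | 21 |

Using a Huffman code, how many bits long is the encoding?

256

Build the Huffman tree bottom-up:
merge E(4) and C(13): 17
merge A(14) and 17: 31
merge F(21) and D(25): 46
merge B(27) and 31: 58
merge 46 and 58: 104
The encoded length is the sum of every internal node's weight: 17 + 31 + 46 + 58 + 104 = 256 bits.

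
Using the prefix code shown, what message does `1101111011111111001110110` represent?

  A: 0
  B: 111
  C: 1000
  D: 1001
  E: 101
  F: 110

Read left to right; each codeword is recognised as soon as it completes (prefix code):
  110→F | 111→B | 101→E | 111→B | 111→B | 1001→D | 110→F | 110→F
Decoded message: FBEBBDFF

FBEBBDFF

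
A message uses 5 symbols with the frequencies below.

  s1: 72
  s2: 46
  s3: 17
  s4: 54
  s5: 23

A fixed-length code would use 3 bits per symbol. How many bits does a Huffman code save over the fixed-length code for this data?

172

Fixed-length: 3 bits × 212 symbols = 636 bits.
Huffman merges:
combine s3(17), s5(23) → 40
combine 40, s2(46) → 86
combine s4(54), s1(72) → 126
combine 86, 126 → 212
Huffman total = 40 + 86 + 126 + 212 = 464 bits.
Saving = 636 − 464 = 172 bits.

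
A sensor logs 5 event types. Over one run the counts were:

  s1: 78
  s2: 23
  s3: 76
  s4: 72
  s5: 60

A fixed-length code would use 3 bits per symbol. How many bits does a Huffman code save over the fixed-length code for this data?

Fixed-length: 3 bits × 309 symbols = 927 bits.
Huffman merges:
s2(23) + s5(60) → 83
s4(72) + s3(76) → 148
s1(78) + 83 → 161
148 + 161 → 309
Huffman total = 83 + 148 + 161 + 309 = 701 bits.
Saving = 927 − 701 = 226 bits.

226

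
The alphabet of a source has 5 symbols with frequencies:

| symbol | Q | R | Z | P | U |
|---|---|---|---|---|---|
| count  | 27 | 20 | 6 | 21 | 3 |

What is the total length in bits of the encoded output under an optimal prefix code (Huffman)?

Merge the two smallest weights repeatedly:
merge U(3) and Z(6): 9
merge 9 and R(20): 29
merge P(21) and Q(27): 48
merge 29 and 48: 77
Total encoded bits = sum of merged weights = 9 + 29 + 48 + 77 = 163.

163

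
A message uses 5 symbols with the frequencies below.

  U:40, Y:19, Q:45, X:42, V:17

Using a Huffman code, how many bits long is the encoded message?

362

Greedily combine the two least-frequent nodes:
V(17) + Y(19) → 36
36 + U(40) → 76
X(42) + Q(45) → 87
76 + 87 → 163
Total encoded bits = sum of merged weights = 36 + 76 + 87 + 163 = 362.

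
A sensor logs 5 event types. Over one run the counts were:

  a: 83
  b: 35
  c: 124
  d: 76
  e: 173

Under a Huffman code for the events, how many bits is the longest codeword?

3

Merge the two lowest-weight nodes at each step:
combine b(35), d(76) → 111
combine a(83), 111 → 194
combine c(124), e(173) → 297
combine 194, 297 → 491
The rarest symbols sit at the bottom; the longest codeword is 3 bits.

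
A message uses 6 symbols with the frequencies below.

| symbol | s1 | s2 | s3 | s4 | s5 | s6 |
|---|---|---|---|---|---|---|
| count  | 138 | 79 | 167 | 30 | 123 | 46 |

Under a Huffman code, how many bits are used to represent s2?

Repeatedly merge the two smallest:
s4(30) + s6(46) → 76
76 + s2(79) → 155
s5(123) + s1(138) → 261
155 + s3(167) → 322
261 + 322 → 583
s2 sits 3 levels below the root, so its codeword is 3 bits.

3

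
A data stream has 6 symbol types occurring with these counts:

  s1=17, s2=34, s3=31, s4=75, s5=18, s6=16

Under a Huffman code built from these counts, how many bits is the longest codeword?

4

Merge the two lowest-weight nodes at each step:
combine s6(16), s1(17) → 33
combine s5(18), s3(31) → 49
combine 33, s2(34) → 67
combine 49, 67 → 116
combine s4(75), 116 → 191
The rarest symbols sit at the bottom; the longest codeword is 4 bits.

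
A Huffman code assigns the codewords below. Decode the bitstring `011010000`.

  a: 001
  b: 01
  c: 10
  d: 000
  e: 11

Read left to right; each codeword is recognised as soon as it completes (prefix code):
  01→b | 10→c | 10→c | 000→d
Decoded message: bccd

bccd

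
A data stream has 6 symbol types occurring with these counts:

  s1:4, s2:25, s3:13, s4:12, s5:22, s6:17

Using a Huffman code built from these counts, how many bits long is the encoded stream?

231

Build the Huffman tree bottom-up:
combine s1(4), s4(12) → 16
combine s3(13), 16 → 29
combine s6(17), s5(22) → 39
combine s2(25), 29 → 54
combine 39, 54 → 93
The encoded length is the sum of every internal node's weight: 16 + 29 + 39 + 54 + 93 = 231 bits.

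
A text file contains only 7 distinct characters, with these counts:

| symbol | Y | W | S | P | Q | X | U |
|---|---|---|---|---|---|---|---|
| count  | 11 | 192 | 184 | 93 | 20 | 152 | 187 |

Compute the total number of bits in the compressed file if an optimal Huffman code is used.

Greedily combine the two least-frequent nodes:
combine Y(11), Q(20) → 31
combine 31, P(93) → 124
combine 124, X(152) → 276
combine S(184), U(187) → 371
combine W(192), 276 → 468
combine 371, 468 → 839
Total encoded bits = sum of merged weights = 31 + 124 + 276 + 371 + 468 + 839 = 2109.

2109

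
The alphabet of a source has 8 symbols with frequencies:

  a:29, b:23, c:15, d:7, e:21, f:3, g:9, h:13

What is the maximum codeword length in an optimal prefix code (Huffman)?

Merge the two lowest-weight nodes at each step:
merge f(3) and d(7): 10
merge g(9) and 10: 19
merge h(13) and c(15): 28
merge 19 and e(21): 40
merge b(23) and 28: 51
merge a(29) and 40: 69
merge 51 and 69: 120
Maximum depth reached is 5.

5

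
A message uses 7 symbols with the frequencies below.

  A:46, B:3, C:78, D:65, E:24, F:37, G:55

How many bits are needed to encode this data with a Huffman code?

Build the Huffman tree bottom-up:
merge B(3) and E(24): 27
merge 27 and F(37): 64
merge A(46) and G(55): 101
merge 64 and D(65): 129
merge C(78) and 101: 179
merge 129 and 179: 308
The encoded length is the sum of every internal node's weight: 27 + 64 + 101 + 129 + 179 + 308 = 808 bits.

808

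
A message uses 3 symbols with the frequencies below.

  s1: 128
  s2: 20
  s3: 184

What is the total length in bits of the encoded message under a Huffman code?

480

Build the Huffman tree bottom-up:
s2(20) + s1(128) → 148
148 + s3(184) → 332
Each symbol's bit-cost is frequency × depth; summing gives 480 bits (equivalently 148 + 332).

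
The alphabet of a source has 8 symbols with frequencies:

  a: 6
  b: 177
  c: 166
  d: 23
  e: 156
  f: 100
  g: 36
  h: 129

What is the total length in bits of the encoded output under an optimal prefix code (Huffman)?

2130

Build the Huffman tree bottom-up:
combine a(6), d(23) → 29
combine 29, g(36) → 65
combine 65, f(100) → 165
combine h(129), e(156) → 285
combine 165, c(166) → 331
combine b(177), 285 → 462
combine 331, 462 → 793
The encoded length is the sum of every internal node's weight: 29 + 65 + 165 + 285 + 331 + 462 + 793 = 2130 bits.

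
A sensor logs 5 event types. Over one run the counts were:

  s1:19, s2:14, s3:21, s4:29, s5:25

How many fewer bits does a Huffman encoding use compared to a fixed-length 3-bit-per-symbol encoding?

75

Fixed-length: 3 bits × 108 symbols = 324 bits.
Huffman merges:
s2(14) + s1(19) → 33
s3(21) + s5(25) → 46
s4(29) + 33 → 62
46 + 62 → 108
Huffman total = 33 + 46 + 62 + 108 = 249 bits.
Saving = 324 − 249 = 75 bits.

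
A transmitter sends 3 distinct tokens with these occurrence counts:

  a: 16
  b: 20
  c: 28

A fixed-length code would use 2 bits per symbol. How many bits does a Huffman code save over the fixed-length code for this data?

28

Fixed-length: 2 bits × 64 symbols = 128 bits.
Huffman merges:
a(16) + b(20) → 36
c(28) + 36 → 64
Huffman total = 36 + 64 = 100 bits.
Saving = 128 − 100 = 28 bits.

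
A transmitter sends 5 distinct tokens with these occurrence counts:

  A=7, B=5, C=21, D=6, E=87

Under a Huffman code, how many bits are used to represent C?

2

Huffman merges, smallest pair first:
B(5) + D(6) → 11
A(7) + 11 → 18
18 + C(21) → 39
39 + E(87) → 126
C's leaf is at depth 2, giving a 2-bit codeword.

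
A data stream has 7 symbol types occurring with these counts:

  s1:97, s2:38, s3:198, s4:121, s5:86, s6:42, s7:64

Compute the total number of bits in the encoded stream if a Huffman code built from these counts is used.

Merge the two smallest weights repeatedly:
combine s2(38), s6(42) → 80
combine s7(64), 80 → 144
combine s5(86), s1(97) → 183
combine s4(121), 144 → 265
combine 183, s3(198) → 381
combine 265, 381 → 646
The encoded length is the sum of every internal node's weight: 80 + 144 + 183 + 265 + 381 + 646 = 1699 bits.

1699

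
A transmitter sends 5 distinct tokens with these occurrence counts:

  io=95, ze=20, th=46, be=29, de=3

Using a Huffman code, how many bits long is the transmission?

Merge the two smallest weights repeatedly:
de(3) + ze(20) → 23
23 + be(29) → 52
th(46) + 52 → 98
io(95) + 98 → 193
Total encoded bits = sum of merged weights = 23 + 52 + 98 + 193 = 366.

366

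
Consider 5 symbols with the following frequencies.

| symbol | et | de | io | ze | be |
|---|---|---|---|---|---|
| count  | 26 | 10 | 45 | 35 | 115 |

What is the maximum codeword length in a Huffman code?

4

Merge the two lowest-weight nodes at each step:
combine de(10), et(26) → 36
combine ze(35), 36 → 71
combine io(45), 71 → 116
combine be(115), 116 → 231
Maximum depth reached is 4.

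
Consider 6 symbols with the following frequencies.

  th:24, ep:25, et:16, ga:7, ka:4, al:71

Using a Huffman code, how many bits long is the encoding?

Merge the two smallest weights repeatedly:
merge ka(4) and ga(7): 11
merge 11 and et(16): 27
merge th(24) and ep(25): 49
merge 27 and 49: 76
merge al(71) and 76: 147
Each symbol's bit-cost is frequency × depth; summing gives 310 bits (equivalently 11 + 27 + 49 + 76 + 147).

310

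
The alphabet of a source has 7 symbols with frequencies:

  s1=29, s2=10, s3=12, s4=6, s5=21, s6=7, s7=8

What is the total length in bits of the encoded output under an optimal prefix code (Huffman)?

242

Greedily combine the two least-frequent nodes:
combine s4(6), s6(7) → 13
combine s7(8), s2(10) → 18
combine s3(12), 13 → 25
combine 18, s5(21) → 39
combine 25, s1(29) → 54
combine 39, 54 → 93
The encoded length is the sum of every internal node's weight: 13 + 18 + 25 + 39 + 54 + 93 = 242 bits.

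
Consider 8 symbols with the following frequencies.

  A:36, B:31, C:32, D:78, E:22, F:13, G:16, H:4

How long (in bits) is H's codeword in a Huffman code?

Build the tree from the bottom:
merge H(4) and F(13): 17
merge G(16) and 17: 33
merge E(22) and B(31): 53
merge C(32) and 33: 65
merge A(36) and 53: 89
merge 65 and D(78): 143
merge 89 and 143: 232
The subtree containing H is merged 5 times, so code length = 5.

5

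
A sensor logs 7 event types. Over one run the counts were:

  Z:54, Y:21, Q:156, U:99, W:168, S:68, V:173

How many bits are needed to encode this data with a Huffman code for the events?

1938

Greedily combine the two least-frequent nodes:
merge Y(21) and Z(54): 75
merge S(68) and 75: 143
merge U(99) and 143: 242
merge Q(156) and W(168): 324
merge V(173) and 242: 415
merge 324 and 415: 739
Total encoded bits = sum of merged weights = 75 + 143 + 242 + 324 + 415 + 739 = 1938.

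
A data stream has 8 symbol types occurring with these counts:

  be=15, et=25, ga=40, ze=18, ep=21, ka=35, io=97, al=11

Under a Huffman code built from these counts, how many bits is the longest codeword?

Merge the two lowest-weight nodes at each step:
al(11) + be(15) → 26
ze(18) + ep(21) → 39
et(25) + 26 → 51
ka(35) + 39 → 74
ga(40) + 51 → 91
74 + 91 → 165
io(97) + 165 → 262
Maximum depth reached is 5.

5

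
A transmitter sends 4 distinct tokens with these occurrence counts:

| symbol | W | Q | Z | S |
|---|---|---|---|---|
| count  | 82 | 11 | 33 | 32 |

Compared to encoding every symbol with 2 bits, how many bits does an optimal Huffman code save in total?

Fixed-length: 2 bits × 158 symbols = 316 bits.
Huffman merges:
combine Q(11), S(32) → 43
combine Z(33), 43 → 76
combine 76, W(82) → 158
Huffman total = 43 + 76 + 158 = 277 bits.
Saving = 316 − 277 = 39 bits.

39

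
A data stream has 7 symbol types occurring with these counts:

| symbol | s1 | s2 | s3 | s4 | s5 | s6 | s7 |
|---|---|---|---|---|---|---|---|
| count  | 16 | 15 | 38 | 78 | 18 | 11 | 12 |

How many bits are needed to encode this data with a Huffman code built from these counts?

462

Build the Huffman tree bottom-up:
merge s6(11) and s7(12): 23
merge s2(15) and s1(16): 31
merge s5(18) and 23: 41
merge 31 and s3(38): 69
merge 41 and 69: 110
merge s4(78) and 110: 188
The encoded length is the sum of every internal node's weight: 23 + 31 + 41 + 69 + 110 + 188 = 462 bits.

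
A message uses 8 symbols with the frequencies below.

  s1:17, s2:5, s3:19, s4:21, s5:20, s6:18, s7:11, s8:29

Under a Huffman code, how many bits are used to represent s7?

Build the tree from the bottom:
merge s2(5) and s7(11): 16
merge 16 and s1(17): 33
merge s6(18) and s3(19): 37
merge s5(20) and s4(21): 41
merge s8(29) and 33: 62
merge 37 and 41: 78
merge 62 and 78: 140
The subtree containing s7 is merged 4 times, so code length = 4.

4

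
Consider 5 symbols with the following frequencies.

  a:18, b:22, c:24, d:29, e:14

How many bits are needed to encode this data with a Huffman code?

246

Merge the two smallest weights repeatedly:
combine e(14), a(18) → 32
combine b(22), c(24) → 46
combine d(29), 32 → 61
combine 46, 61 → 107
Total encoded bits = sum of merged weights = 32 + 46 + 61 + 107 = 246.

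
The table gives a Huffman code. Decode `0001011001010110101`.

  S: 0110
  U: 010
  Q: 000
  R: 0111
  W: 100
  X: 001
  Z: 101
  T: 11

Read left to right; each codeword is recognised as soon as it completes (prefix code):
  000→Q | 101→Z | 100→W | 101→Z | 0110→S | 101→Z
Decoded message: QZWZSZ

QZWZSZ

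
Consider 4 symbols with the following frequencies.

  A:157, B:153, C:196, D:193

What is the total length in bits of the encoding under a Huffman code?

Greedily combine the two least-frequent nodes:
combine B(153), A(157) → 310
combine D(193), C(196) → 389
combine 310, 389 → 699
Each symbol's bit-cost is frequency × depth; summing gives 1398 bits (equivalently 310 + 389 + 699).

1398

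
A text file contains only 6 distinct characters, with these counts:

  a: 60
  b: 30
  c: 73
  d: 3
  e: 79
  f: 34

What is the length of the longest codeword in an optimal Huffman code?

Merge the two lowest-weight nodes at each step:
d(3) + b(30) → 33
33 + f(34) → 67
a(60) + 67 → 127
c(73) + e(79) → 152
127 + 152 → 279
The rarest symbols sit at the bottom; the longest codeword is 4 bits.

4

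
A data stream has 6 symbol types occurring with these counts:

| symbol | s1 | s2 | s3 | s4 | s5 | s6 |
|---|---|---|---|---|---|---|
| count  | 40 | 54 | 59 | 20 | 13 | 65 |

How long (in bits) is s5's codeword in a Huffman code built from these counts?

4

Huffman merges, smallest pair first:
merge s5(13) and s4(20): 33
merge 33 and s1(40): 73
merge s2(54) and s3(59): 113
merge s6(65) and 73: 138
merge 113 and 138: 251
s5 sits 4 levels below the root, so its codeword is 4 bits.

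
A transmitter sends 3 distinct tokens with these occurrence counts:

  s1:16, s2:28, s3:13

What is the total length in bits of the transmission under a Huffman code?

Greedily combine the two least-frequent nodes:
merge s3(13) and s1(16): 29
merge s2(28) and 29: 57
The encoded length is the sum of every internal node's weight: 29 + 57 = 86 bits.

86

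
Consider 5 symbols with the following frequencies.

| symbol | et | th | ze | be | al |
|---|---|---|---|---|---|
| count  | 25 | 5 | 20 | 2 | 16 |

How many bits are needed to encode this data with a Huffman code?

141

Build the Huffman tree bottom-up:
merge be(2) and th(5): 7
merge 7 and al(16): 23
merge ze(20) and 23: 43
merge et(25) and 43: 68
Total encoded bits = sum of merged weights = 7 + 23 + 43 + 68 = 141.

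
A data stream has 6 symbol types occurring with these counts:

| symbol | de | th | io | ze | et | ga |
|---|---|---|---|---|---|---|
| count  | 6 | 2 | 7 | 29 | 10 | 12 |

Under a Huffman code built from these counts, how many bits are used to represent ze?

1

Repeatedly merge the two smallest:
combine th(2), de(6) → 8
combine io(7), 8 → 15
combine et(10), ga(12) → 22
combine 15, 22 → 37
combine ze(29), 37 → 66
ze is a child of the root — depth 1, so its codeword is a single bit.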